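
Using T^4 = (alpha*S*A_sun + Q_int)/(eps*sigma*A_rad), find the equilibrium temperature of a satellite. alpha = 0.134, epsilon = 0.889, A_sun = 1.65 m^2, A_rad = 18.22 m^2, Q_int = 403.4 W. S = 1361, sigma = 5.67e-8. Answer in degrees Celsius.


Numerator = alpha*S*A_sun + Q_int = 0.134*1361*1.65 + 403.4 = 704.3171 W
Denominator = eps*sigma*A_rad = 0.889*5.67e-8*18.22 = 9.1840279e-07 W/K^4
T^4 = 7.6689347e+08 K^4
T = 166.4117 K = -106.7383 C

-106.7383 degrees Celsius


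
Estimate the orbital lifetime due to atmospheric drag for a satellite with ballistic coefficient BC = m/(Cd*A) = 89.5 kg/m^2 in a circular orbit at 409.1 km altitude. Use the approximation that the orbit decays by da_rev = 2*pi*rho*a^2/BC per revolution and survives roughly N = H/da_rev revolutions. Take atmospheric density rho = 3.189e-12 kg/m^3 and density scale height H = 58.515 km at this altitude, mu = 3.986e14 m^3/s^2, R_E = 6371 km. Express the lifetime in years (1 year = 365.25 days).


a = R_E + alt = 6780.1000 km = 6.7801e+06 m
da_rev = 2*pi*rho*a^2/BC = 2*pi*3.189e-12*(6.7801e+06)^2/89.5 = 10.291615 m per revolution
N = H/da_rev = 58515.0000 m / 10.291615 m = 5685.6963 revolutions
P = 2*pi*sqrt(a^3/mu) = 5556.0401 s
lifetime = N*P = 5685.6963 * 5556.0401 = 3.1589957e+07 s = 365.6245 days
years = 365.6245 / 365.25 = 1.0010 years

1.0010 years


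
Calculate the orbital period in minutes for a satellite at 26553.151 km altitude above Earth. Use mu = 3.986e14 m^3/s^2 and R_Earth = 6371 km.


r = 32924.1510 km = 3.2924151e+07 m
T = 2*pi*sqrt(r^3/mu) = 2*pi*sqrt(3.568977e+22 / 3.986e14)
T = 59454.2765 s = 990.9046 min

990.9046 minutes


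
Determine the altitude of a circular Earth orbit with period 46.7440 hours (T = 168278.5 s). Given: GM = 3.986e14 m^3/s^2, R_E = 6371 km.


T = 168278.5 s
r = (mu*T^2/(4*pi^2))^(1/3) = (3.986e14 * 168278.5^2 / (4*pi^2))^(1/3)
r = 6.5878688e+07 m = 65878.6879 km
alt = r - R_E = 65878.6879 - 6371 = 59507.6879 km

59507.6879 km


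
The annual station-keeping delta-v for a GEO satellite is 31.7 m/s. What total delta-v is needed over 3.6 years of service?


dV = rate * years = 31.7 * 3.6
dV = 114.1200 m/s

114.1200 m/s


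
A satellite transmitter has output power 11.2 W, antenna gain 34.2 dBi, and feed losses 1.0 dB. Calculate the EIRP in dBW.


Pt = 11.2 W = 10.4922 dBW
EIRP = Pt_dBW + Gt - losses = 10.4922 + 34.2 - 1.0 = 43.6922 dBW

43.6922 dBW


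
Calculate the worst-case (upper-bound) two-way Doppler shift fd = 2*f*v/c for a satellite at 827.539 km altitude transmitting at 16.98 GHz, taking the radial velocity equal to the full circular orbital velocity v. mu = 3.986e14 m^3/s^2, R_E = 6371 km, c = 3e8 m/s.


r = 7.198539e+06 m
v = sqrt(mu/r) = 7441.2598 m/s (worst-case radial velocity)
f = 16.98 GHz = 1.698e+10 Hz
fd = 2*f*v/c = 2*1.698e+10*7441.2598/3.0e+08
fd = 842350.6069 Hz

842350.6069 Hz


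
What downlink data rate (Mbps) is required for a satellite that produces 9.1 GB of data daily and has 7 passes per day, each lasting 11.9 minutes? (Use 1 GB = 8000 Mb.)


total contact time = 7 * 11.9 * 60 = 4998.0000 s
data = 9.1 GB = 72800.0000 Mb
rate = 72800.0000 / 4998.0000 = 14.5658 Mbps

14.5658 Mbps


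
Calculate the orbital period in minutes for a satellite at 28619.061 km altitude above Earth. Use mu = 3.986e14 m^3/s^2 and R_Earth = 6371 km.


r = 34990.0610 km = 3.4990061e+07 m
T = 2*pi*sqrt(r^3/mu) = 2*pi*sqrt(4.2838485e+22 / 3.986e14)
T = 65137.0777 s = 1085.6180 min

1085.6180 minutes


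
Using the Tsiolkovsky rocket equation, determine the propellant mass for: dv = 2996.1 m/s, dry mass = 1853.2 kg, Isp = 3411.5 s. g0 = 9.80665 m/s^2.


ve = Isp * g0 = 3411.5 * 9.80665 = 33455.386475 m/s
mass ratio = exp(dv/ve) = exp(2996.1/33455.386475) = 1.09368758
m_prop = m_dry * (mr - 1) = 1853.2 * (1.09368758 - 1)
m_prop = 173.6218 kg

173.6218 kg


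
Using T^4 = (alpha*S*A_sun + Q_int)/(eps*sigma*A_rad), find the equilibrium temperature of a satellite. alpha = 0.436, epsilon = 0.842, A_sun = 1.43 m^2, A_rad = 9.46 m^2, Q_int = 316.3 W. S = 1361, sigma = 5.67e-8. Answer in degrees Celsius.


Numerator = alpha*S*A_sun + Q_int = 0.436*1361*1.43 + 316.3 = 1164.8563 W
Denominator = eps*sigma*A_rad = 0.842*5.67e-8*9.46 = 4.5163364e-07 W/K^4
T^4 = 2.5792062e+09 K^4
T = 225.3572 K = -47.7928 C

-47.7928 degrees Celsius


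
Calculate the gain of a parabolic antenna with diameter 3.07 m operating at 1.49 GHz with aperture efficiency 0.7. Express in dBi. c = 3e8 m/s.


lambda = c/f = 3e8 / 1.49e+09 = 0.2013423 m
G = eta*(pi*D/lambda)^2 = 0.7*(pi*3.07/0.2013423)^2
G = 1606.2183 (linear)
G = 10*log10(1606.2183) = 32.0580 dBi

32.0580 dBi


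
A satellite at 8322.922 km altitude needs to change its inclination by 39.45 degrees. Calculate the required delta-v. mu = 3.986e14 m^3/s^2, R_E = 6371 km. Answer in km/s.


r = 14693.9220 km = 1.4693922e+07 m
V = sqrt(mu/r) = 5208.3455 m/s
di = 39.45 deg = 0.6885324 rad
dV = 2*V*sin(di/2) = 2*5208.3455*sin(0.3442662)
dV = 3515.6959 m/s = 3.5157 km/s

3.5157 km/s


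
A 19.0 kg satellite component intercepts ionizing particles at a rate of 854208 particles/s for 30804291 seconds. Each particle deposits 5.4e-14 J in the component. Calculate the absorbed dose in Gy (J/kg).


Total energy deposited = rate * time * E_per
  = 854208 * 30804291 * 5.4e-14 = 1.4209 J
Dose = E_total / mass = 1.4209 / 19.0
Dose = 0.07478509 Gy

0.0748 Gy


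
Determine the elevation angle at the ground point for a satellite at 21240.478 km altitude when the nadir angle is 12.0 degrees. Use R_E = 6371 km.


r = R_E + alt = 27611.4780 km
Law of sines in the satellite / Earth-center / ground-point triangle:
  sin(nadir)/R_E = sin(90 + el)/r  =>  cos(el) = (r/R_E)*sin(nadir)
cos(el) = (27611.4780 / 6371.0000) * sin(12.0 deg) = 0.901075
el = arccos(0.901075) = 25.7003 deg
(Earth-central angle = 90 - nadir - el = 52.2997 deg)

25.7003 degrees


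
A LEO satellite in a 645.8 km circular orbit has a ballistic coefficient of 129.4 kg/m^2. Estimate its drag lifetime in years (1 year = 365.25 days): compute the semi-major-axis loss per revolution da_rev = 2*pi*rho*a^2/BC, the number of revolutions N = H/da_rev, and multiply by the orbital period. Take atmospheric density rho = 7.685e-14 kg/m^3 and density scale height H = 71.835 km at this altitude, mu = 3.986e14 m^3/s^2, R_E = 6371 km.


a = R_E + alt = 7016.8000 km = 7.0168e+06 m
da_rev = 2*pi*rho*a^2/BC = 2*pi*7.685e-14*(7.0168e+06)^2/129.4 = 0.183724748 m per revolution
N = H/da_rev = 71835.0000 m / 0.183724748 m = 390992.5084 revolutions
P = 2*pi*sqrt(a^3/mu) = 5849.5151 s
lifetime = N*P = 390992.5084 * 5849.5151 = 2.2871166e+09 s = 26471.2568 days
years = 26471.2568 / 365.25 = 72.4744 years

72.4744 years


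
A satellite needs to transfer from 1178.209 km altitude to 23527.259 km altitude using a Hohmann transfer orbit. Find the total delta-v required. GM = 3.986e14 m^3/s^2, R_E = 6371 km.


r1 = 7549.2090 km = 7.549209e+06 m
r2 = 29898.2590 km = 2.9898259e+07 m
dv1 = sqrt(mu/r1)*(sqrt(2*r2/(r1+r2)) - 1) = 1915.7785 m/s
dv2 = sqrt(mu/r2)*(1 - sqrt(2*r1/(r1+r2))) = 1332.8216 m/s
total dv = |dv1| + |dv2| = 1915.7785 + 1332.8216 = 3248.6001 m/s = 3.2486 km/s

3.2486 km/s


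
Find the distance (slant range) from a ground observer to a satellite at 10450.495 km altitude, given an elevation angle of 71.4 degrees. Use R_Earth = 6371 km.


h = 10450.495 km, el = 71.4 deg
d = -R_E*sin(el) + sqrt((R_E*sin(el))^2 + 2*R_E*h + h^2)
d = -6371.0000*sin(1.2462) + sqrt((6371.0000*0.9477684)^2 + 2*6371.0000*10450.495 + 10450.495^2)
d = 10660.0699 km

10660.0699 km


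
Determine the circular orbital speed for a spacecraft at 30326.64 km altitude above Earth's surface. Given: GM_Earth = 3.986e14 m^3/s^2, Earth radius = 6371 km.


r = R_E + alt = 6371.0 + 30326.64 = 36697.6400 km = 3.669764e+07 m
v = sqrt(mu/r) = sqrt(3.986e14 / 3.669764e+07) = 3295.7145 m/s = 3.2957 km/s

3.2957 km/s


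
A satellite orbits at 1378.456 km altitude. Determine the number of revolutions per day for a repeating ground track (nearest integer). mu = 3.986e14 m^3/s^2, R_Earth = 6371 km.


r = 7.749456e+06 m
T = 2*pi*sqrt(r^3/mu) = 6789.1913 s = 113.1532 min
revs/day = 1440 / 113.1532 = 12.7261
Rounded: 13 revolutions per day

13 revolutions per day


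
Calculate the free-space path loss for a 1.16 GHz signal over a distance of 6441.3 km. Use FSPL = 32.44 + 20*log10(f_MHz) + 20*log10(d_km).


f = 1.16 GHz = 1160.0000 MHz
d = 6441.3 km
FSPL = 32.44 + 20*log10(1160.0000) + 20*log10(6441.3)
FSPL = 32.44 + 61.2892 + 76.1795
FSPL = 169.9086 dB

169.9086 dB


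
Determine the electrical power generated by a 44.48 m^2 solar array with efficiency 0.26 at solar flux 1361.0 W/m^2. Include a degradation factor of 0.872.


P = area * eta * S * degradation
P = 44.48 * 0.26 * 1361.0 * 0.872
P = 13725.0121 W

13725.0121 W


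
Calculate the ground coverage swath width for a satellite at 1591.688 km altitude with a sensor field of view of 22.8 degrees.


FOV = 22.8 deg = 0.3979351 rad
swath = 2 * alt * tan(FOV/2) = 2 * 1591.688 * tan(0.1989675)
swath = 2 * 1591.688 * 0.2016354
swath = 641.8812 km

641.8812 km


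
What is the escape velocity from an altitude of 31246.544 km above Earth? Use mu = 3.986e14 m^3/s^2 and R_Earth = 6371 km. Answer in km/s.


r = 6371.0 + 31246.544 = 37617.5440 km = 3.7617544e+07 m
v_esc = sqrt(2*mu/r) = sqrt(2*3.986e14 / 3.7617544e+07)
v_esc = 4603.5030 m/s = 4.6035 km/s

4.6035 km/s


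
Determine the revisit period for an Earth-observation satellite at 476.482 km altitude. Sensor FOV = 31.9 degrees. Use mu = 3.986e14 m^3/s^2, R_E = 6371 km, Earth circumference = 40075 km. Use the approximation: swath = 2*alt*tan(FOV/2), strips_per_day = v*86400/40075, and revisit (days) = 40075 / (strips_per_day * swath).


swath = 2*476.482*tan(0.27838) = 272.3583 km
v = sqrt(mu/r) = 7629.6251 m/s = 7.6296 km/s
strips/day = v*86400/40075 = 7.6296*86400/40075 = 16.4491
coverage/day = strips * swath = 16.4491 * 272.3583 = 4480.0613 km
revisit = 40075 / 4480.0613 = 8.9452 days

8.9452 days


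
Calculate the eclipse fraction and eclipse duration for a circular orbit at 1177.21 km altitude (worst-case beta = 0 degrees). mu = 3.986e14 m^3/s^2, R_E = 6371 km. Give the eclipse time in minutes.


r = 7548.2100 km
T = 108.7742 min
Eclipse fraction = arcsin(R_E/r)/pi = arcsin(6371.0000/7548.2100)/pi
= arcsin(0.8440412)/pi = 0.3198297
Eclipse duration = 0.3198297 * 108.7742 = 34.7892 min

34.7892 minutes


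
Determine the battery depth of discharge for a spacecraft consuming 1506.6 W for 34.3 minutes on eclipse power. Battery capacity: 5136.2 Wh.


E_used = P * t / 60 = 1506.6 * 34.3 / 60 = 861.2730 Wh
DOD = E_used / E_total * 100 = 861.2730 / 5136.2 * 100
DOD = 16.7687 %

16.7687 %


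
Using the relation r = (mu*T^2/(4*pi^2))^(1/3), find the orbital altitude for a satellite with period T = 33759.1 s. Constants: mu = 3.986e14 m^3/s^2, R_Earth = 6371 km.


T = 33759.1 s
r = (mu*T^2/(4*pi^2))^(1/3) = (3.986e14 * 33759.1^2 / (4*pi^2))^(1/3)
r = 2.2576317e+07 m = 22576.3169 km
alt = r - R_E = 22576.3169 - 6371 = 16205.3169 km

16205.3169 km


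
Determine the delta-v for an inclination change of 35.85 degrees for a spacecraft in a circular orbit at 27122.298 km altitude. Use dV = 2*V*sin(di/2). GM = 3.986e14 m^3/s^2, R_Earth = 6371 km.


r = 33493.2980 km = 3.3493298e+07 m
V = sqrt(mu/r) = 3449.7664 m/s
di = 35.85 deg = 0.6257005 rad
dV = 2*V*sin(di/2) = 2*3449.7664*sin(0.3128503)
dV = 2123.4816 m/s = 2.1235 km/s

2.1235 km/s


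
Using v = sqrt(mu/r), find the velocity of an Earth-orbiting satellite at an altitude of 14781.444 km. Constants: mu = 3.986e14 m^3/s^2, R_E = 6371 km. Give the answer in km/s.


r = R_E + alt = 6371.0 + 14781.444 = 21152.4440 km = 2.1152444e+07 m
v = sqrt(mu/r) = sqrt(3.986e14 / 2.1152444e+07) = 4340.9859 m/s = 4.3410 km/s

4.3410 km/s


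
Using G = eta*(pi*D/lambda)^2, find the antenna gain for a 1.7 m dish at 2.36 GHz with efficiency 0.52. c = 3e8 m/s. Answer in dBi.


lambda = c/f = 3e8 / 2.36e+09 = 0.1271186 m
G = eta*(pi*D/lambda)^2 = 0.52*(pi*1.7/0.1271186)^2
G = 917.8726 (linear)
G = 10*log10(917.8726) = 29.6278 dBi

29.6278 dBi


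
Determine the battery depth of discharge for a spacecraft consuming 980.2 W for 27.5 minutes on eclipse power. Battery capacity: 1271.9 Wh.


E_used = P * t / 60 = 980.2 * 27.5 / 60 = 449.2583 Wh
DOD = E_used / E_total * 100 = 449.2583 / 1271.9 * 100
DOD = 35.3218 %

35.3218 %


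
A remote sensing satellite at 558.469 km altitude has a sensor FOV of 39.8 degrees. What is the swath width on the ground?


FOV = 39.8 deg = 0.694641 rad
swath = 2 * alt * tan(FOV/2) = 2 * 558.469 * tan(0.3473205)
swath = 2 * 558.469 * 0.3619949
swath = 404.3259 km

404.3259 km


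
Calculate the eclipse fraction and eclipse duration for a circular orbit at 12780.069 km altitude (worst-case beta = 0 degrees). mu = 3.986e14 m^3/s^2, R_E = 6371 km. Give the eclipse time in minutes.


r = 19151.0690 km
T = 439.5917 min
Eclipse fraction = arcsin(R_E/r)/pi = arcsin(6371.0000/19151.0690)/pi
= arcsin(0.3326707)/pi = 0.1079498
Eclipse duration = 0.1079498 * 439.5917 = 47.4538 min

47.4538 minutes


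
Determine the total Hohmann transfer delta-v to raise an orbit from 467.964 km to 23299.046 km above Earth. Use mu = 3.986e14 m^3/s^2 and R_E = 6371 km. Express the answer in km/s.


r1 = 6838.9640 km = 6.838964e+06 m
r2 = 29670.0460 km = 2.9670046e+07 m
dv1 = sqrt(mu/r1)*(sqrt(2*r2/(r1+r2)) - 1) = 2098.6439 m/s
dv2 = sqrt(mu/r2)*(1 - sqrt(2*r1/(r1+r2))) = 1421.8332 m/s
total dv = |dv1| + |dv2| = 2098.6439 + 1421.8332 = 3520.4771 m/s = 3.5205 km/s

3.5205 km/s


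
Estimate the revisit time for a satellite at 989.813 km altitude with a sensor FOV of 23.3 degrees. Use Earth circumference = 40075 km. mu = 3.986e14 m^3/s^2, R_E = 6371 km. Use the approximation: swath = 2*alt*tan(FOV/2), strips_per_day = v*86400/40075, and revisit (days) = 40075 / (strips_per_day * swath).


swath = 2*989.813*tan(0.2033309) = 408.1595 km
v = sqrt(mu/r) = 7358.7789 m/s = 7.3588 km/s
strips/day = v*86400/40075 = 7.3588*86400/40075 = 15.8652
coverage/day = strips * swath = 15.8652 * 408.1595 = 6475.5387 km
revisit = 40075 / 6475.5387 = 6.1887 days

6.1887 days


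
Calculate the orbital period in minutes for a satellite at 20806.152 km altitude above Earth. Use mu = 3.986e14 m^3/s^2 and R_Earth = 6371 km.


r = 27177.1520 km = 2.7177152e+07 m
T = 2*pi*sqrt(r^3/mu) = 2*pi*sqrt(2.0072979e+22 / 3.986e14)
T = 44587.9121 s = 743.1319 min

743.1319 minutes


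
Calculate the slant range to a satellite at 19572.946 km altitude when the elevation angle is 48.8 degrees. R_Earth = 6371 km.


h = 19572.946 km, el = 48.8 deg
d = -R_E*sin(el) + sqrt((R_E*sin(el))^2 + 2*R_E*h + h^2)
d = -6371.0000*sin(0.8517207) + sqrt((6371.0000*0.7524149)^2 + 2*6371.0000*19572.946 + 19572.946^2)
d = 20808.6620 km

20808.6620 km


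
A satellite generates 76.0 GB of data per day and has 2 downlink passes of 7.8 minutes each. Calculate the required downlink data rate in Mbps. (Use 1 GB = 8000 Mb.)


total contact time = 2 * 7.8 * 60 = 936.0000 s
data = 76.0 GB = 608000.0000 Mb
rate = 608000.0000 / 936.0000 = 649.5726 Mbps

649.5726 Mbps


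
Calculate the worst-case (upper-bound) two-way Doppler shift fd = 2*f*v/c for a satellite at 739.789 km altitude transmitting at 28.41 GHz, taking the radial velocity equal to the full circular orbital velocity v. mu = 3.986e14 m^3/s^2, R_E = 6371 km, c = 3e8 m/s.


r = 7.110789e+06 m
v = sqrt(mu/r) = 7487.0331 m/s (worst-case radial velocity)
f = 28.41 GHz = 2.841e+10 Hz
fd = 2*f*v/c = 2*2.841e+10*7487.0331/3.0e+08
fd = 1.4180441e+06 Hz

1.4180e+06 Hz


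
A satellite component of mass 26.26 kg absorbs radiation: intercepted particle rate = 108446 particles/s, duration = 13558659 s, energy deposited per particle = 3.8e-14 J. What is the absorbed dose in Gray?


Total energy deposited = rate * time * E_per
  = 108446 * 13558659 * 3.8e-14 = 0.05587453 J
Dose = E_total / mass = 0.05587453 / 26.26
Dose = 0.002127743 Gy

0.0021 Gy


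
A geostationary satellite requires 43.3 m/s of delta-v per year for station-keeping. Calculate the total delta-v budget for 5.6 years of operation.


dV = rate * years = 43.3 * 5.6
dV = 242.4800 m/s

242.4800 m/s


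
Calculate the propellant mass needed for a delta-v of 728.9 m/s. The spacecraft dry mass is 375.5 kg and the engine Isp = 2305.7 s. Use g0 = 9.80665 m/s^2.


ve = Isp * g0 = 2305.7 * 9.80665 = 22611.192905 m/s
mass ratio = exp(dv/ve) = exp(728.9/22611.192905) = 1.03276146
m_prop = m_dry * (mr - 1) = 375.5 * (1.03276146 - 1)
m_prop = 12.3019 kg

12.3019 kg


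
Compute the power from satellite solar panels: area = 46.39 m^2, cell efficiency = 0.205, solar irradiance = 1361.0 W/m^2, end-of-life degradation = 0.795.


P = area * eta * S * degradation
P = 46.39 * 0.205 * 1361.0 * 0.795
P = 10289.7184 W

10289.7184 W


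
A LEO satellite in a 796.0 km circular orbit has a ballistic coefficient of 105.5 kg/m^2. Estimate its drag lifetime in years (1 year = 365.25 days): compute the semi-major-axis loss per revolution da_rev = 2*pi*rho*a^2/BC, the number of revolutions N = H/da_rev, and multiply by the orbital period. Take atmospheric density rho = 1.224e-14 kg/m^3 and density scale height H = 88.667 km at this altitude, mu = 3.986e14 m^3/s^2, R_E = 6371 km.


a = R_E + alt = 7167.0000 km = 7.167e+06 m
da_rev = 2*pi*rho*a^2/BC = 2*pi*1.224e-14*(7.167e+06)^2/105.5 = 0.0374441206 m per revolution
N = H/da_rev = 88667.0000 m / 0.0374441206 m = 2.3679819e+06 revolutions
P = 2*pi*sqrt(a^3/mu) = 6038.3367 s
lifetime = N*P = 2.3679819e+06 * 6038.3367 = 1.4298672e+10 s = 165493.8901 days
years = 165493.8901 / 365.25 = 453.0976 years

453.0976 years


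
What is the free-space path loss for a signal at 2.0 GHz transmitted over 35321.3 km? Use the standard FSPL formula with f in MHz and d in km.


f = 2.0 GHz = 2000.0000 MHz
d = 35321.3 km
FSPL = 32.44 + 20*log10(2000.0000) + 20*log10(35321.3)
FSPL = 32.44 + 66.0206 + 90.9607
FSPL = 189.4213 dB

189.4213 dB


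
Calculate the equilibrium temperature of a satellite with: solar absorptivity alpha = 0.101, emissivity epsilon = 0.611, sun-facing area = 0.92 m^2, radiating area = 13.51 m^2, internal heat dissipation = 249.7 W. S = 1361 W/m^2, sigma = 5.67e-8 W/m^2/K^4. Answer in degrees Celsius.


Numerator = alpha*S*A_sun + Q_int = 0.101*1361*0.92 + 249.7 = 376.1641 W
Denominator = eps*sigma*A_rad = 0.611*5.67e-8*13.51 = 4.6803639e-07 W/K^4
T^4 = 8.03707e+08 K^4
T = 168.3738 K = -104.7762 C

-104.7762 degrees Celsius


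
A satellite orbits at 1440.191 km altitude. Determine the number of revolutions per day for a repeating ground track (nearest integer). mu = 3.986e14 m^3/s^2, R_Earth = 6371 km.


r = 7.811191e+06 m
T = 2*pi*sqrt(r^3/mu) = 6870.4804 s = 114.5080 min
revs/day = 1440 / 114.5080 = 12.5755
Rounded: 13 revolutions per day

13 revolutions per day


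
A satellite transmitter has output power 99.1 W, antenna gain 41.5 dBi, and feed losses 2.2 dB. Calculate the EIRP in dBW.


Pt = 99.1 W = 19.9607 dBW
EIRP = Pt_dBW + Gt - losses = 19.9607 + 41.5 - 2.2 = 59.2607 dBW

59.2607 dBW


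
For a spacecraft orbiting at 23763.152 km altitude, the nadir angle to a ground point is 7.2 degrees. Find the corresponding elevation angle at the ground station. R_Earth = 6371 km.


r = R_E + alt = 30134.1520 km
Law of sines in the satellite / Earth-center / ground-point triangle:
  sin(nadir)/R_E = sin(90 + el)/r  =>  cos(el) = (r/R_E)*sin(nadir)
cos(el) = (30134.1520 / 6371.0000) * sin(7.2 deg) = 0.5928129
el = arccos(0.5928129) = 53.6431 deg
(Earth-central angle = 90 - nadir - el = 29.1569 deg)

53.6431 degrees


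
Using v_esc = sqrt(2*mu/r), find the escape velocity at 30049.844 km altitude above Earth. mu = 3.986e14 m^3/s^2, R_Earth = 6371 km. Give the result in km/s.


r = 6371.0 + 30049.844 = 36420.8440 km = 3.6420844e+07 m
v_esc = sqrt(2*mu/r) = sqrt(2*3.986e14 / 3.6420844e+07)
v_esc = 4678.5216 m/s = 4.6785 km/s

4.6785 km/s


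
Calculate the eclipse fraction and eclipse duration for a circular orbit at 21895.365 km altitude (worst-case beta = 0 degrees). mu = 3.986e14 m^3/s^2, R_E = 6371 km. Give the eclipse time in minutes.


r = 28266.3650 km
T = 788.2517 min
Eclipse fraction = arcsin(R_E/r)/pi = arcsin(6371.0000/28266.3650)/pi
= arcsin(0.2253916)/pi = 0.07236613
Eclipse duration = 0.07236613 * 788.2517 = 57.0427 min

57.0427 minutes


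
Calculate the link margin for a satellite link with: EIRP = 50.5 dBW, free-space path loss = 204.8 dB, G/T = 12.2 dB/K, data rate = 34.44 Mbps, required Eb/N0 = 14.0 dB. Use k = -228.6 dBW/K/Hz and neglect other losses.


C/N0 = EIRP - FSPL + G/T - k = 50.5 - 204.8 + 12.2 - (-228.6)
C/N0 = 86.5000 dB-Hz
R_b = 34.44 Mbps = 3.444e+07 bps -> 10*log10(R_b) = 75.3706 dB-Hz
Eb/N0 = C/N0 - 10*log10(R_b) = 86.5000 - 75.3706 = 11.1294 dB
Margin = Eb/N0 - Eb/N0_req = 11.1294 - 14.0 = -2.8706 dB (negative margin: link does not close)

-2.8706 dB


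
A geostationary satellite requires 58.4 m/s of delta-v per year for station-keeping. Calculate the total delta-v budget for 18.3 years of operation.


dV = rate * years = 58.4 * 18.3
dV = 1068.7200 m/s

1068.7200 m/s


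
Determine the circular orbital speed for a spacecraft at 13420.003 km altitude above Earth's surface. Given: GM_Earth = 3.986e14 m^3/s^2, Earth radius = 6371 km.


r = R_E + alt = 6371.0 + 13420.003 = 19791.0030 km = 1.9791003e+07 m
v = sqrt(mu/r) = sqrt(3.986e14 / 1.9791003e+07) = 4487.8129 m/s = 4.4878 km/s

4.4878 km/s


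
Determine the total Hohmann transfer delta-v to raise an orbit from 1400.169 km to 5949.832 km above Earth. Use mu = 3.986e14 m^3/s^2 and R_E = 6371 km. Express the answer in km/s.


r1 = 7771.1690 km = 7.771169e+06 m
r2 = 12320.8320 km = 1.2320832e+07 m
dv1 = sqrt(mu/r1)*(sqrt(2*r2/(r1+r2)) - 1) = 769.5283 m/s
dv2 = sqrt(mu/r2)*(1 - sqrt(2*r1/(r1+r2))) = 685.2630 m/s
total dv = |dv1| + |dv2| = 769.5283 + 685.2630 = 1454.7914 m/s = 1.4548 km/s

1.4548 km/s


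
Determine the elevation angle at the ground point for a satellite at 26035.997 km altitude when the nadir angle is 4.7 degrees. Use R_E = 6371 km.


r = R_E + alt = 32406.9970 km
Law of sines in the satellite / Earth-center / ground-point triangle:
  sin(nadir)/R_E = sin(90 + el)/r  =>  cos(el) = (r/R_E)*sin(nadir)
cos(el) = (32406.9970 / 6371.0000) * sin(4.7 deg) = 0.4167919
el = arccos(0.4167919) = 65.3678 deg
(Earth-central angle = 90 - nadir - el = 19.9322 deg)

65.3678 degrees


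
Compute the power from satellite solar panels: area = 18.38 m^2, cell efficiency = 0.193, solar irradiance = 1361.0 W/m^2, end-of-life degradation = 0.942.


P = area * eta * S * degradation
P = 18.38 * 0.193 * 1361.0 * 0.942
P = 4547.9098 W

4547.9098 W


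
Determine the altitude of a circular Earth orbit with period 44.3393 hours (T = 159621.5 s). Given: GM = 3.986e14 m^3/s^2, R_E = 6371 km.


T = 159621.5 s
r = (mu*T^2/(4*pi^2))^(1/3) = (3.986e14 * 159621.5^2 / (4*pi^2))^(1/3)
r = 6.3599462e+07 m = 63599.4624 km
alt = r - R_E = 63599.4624 - 6371 = 57228.4624 km

57228.4624 km


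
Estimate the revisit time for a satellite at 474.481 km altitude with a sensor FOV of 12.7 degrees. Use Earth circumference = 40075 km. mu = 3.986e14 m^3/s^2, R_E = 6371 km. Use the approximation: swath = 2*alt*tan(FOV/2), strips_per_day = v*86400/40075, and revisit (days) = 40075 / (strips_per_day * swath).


swath = 2*474.481*tan(0.1108284) = 105.6047 km
v = sqrt(mu/r) = 7630.7401 m/s = 7.6307 km/s
strips/day = v*86400/40075 = 7.6307*86400/40075 = 16.4516
coverage/day = strips * swath = 16.4516 * 105.6047 = 1737.3609 km
revisit = 40075 / 1737.3609 = 23.0666 days

23.0666 days


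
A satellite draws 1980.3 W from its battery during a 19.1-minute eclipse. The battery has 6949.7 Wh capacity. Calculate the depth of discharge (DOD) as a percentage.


E_used = P * t / 60 = 1980.3 * 19.1 / 60 = 630.3955 Wh
DOD = E_used / E_total * 100 = 630.3955 / 6949.7 * 100
DOD = 9.0708 %

9.0708 %


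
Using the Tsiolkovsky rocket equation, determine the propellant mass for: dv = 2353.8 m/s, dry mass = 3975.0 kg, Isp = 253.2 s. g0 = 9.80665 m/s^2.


ve = Isp * g0 = 253.2 * 9.80665 = 2483.043780 m/s
mass ratio = exp(dv/ve) = exp(2353.8/2483.043780) = 2.58041298
m_prop = m_dry * (mr - 1) = 3975.0 * (2.58041298 - 1)
m_prop = 6282.1416 kg

6282.1416 kg


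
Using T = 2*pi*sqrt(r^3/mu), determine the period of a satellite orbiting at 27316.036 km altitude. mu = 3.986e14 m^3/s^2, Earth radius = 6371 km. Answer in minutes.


r = 33687.0360 km = 3.3687036e+07 m
T = 2*pi*sqrt(r^3/mu) = 2*pi*sqrt(3.8228601e+22 / 3.986e14)
T = 61532.6221 s = 1025.5437 min

1025.5437 minutes


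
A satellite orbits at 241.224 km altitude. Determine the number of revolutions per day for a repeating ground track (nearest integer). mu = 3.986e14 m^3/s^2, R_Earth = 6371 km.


r = 6.612224e+06 m
T = 2*pi*sqrt(r^3/mu) = 5350.9705 s = 89.1828 min
revs/day = 1440 / 89.1828 = 16.1466
Rounded: 16 revolutions per day

16 revolutions per day


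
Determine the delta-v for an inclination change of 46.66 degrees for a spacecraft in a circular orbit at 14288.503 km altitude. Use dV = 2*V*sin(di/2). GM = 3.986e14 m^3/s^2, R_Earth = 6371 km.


r = 20659.5030 km = 2.0659503e+07 m
V = sqrt(mu/r) = 4392.4691 m/s
di = 46.66 deg = 0.8143706 rad
dV = 2*V*sin(di/2) = 2*4392.4691*sin(0.4071853)
dV = 3479.0670 m/s = 3.4791 km/s

3.4791 km/s


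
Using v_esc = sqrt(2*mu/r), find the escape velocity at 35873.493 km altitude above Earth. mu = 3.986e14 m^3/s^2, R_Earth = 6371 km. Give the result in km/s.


r = 6371.0 + 35873.493 = 42244.4930 km = 4.2244493e+07 m
v_esc = sqrt(2*mu/r) = sqrt(2*3.986e14 / 4.2244493e+07)
v_esc = 4344.0878 m/s = 4.3441 km/s

4.3441 km/s


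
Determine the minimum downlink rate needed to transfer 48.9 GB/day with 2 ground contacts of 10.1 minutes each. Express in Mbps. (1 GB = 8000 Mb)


total contact time = 2 * 10.1 * 60 = 1212.0000 s
data = 48.9 GB = 391200.0000 Mb
rate = 391200.0000 / 1212.0000 = 322.7723 Mbps

322.7723 Mbps


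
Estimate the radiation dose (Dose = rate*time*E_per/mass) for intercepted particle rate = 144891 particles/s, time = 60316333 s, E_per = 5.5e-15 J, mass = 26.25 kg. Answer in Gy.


Total energy deposited = rate * time * E_per
  = 144891 * 60316333 * 5.5e-15 = 0.04806612 J
Dose = E_total / mass = 0.04806612 / 26.25
Dose = 0.00183109 Gy

0.0018 Gy


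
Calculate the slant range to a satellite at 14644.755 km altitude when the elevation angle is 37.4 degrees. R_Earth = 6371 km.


h = 14644.755 km, el = 37.4 deg
d = -R_E*sin(el) + sqrt((R_E*sin(el))^2 + 2*R_E*h + h^2)
d = -6371.0000*sin(0.6527531) + sqrt((6371.0000*0.6073758)^2 + 2*6371.0000*14644.755 + 14644.755^2)
d = 16527.6156 km

16527.6156 km


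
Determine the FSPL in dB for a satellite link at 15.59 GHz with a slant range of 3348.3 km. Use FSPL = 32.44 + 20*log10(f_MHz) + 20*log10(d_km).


f = 15.59 GHz = 15590.0000 MHz
d = 3348.3 km
FSPL = 32.44 + 20*log10(15590.0000) + 20*log10(3348.3)
FSPL = 32.44 + 83.8569 + 70.4965
FSPL = 186.7934 dB

186.7934 dB


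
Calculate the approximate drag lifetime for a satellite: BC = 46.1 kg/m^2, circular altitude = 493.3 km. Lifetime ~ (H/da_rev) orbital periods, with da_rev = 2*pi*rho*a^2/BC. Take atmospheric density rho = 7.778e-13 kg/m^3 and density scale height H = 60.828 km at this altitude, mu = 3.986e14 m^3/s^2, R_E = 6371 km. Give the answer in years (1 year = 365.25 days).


a = R_E + alt = 6864.3000 km = 6.8643e+06 m
da_rev = 2*pi*rho*a^2/BC = 2*pi*7.778e-13*(6.8643e+06)^2/46.1 = 4.995045 m per revolution
N = H/da_rev = 60828.0000 m / 4.995045 m = 12177.6684 revolutions
P = 2*pi*sqrt(a^3/mu) = 5659.8589 s
lifetime = N*P = 12177.6684 * 5659.8589 = 6.8923885e+07 s = 797.7301 days
years = 797.7301 / 365.25 = 2.1841 years

2.1841 years


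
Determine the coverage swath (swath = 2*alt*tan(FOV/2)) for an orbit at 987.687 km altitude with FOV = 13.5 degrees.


FOV = 13.5 deg = 0.2356194 rad
swath = 2 * alt * tan(FOV/2) = 2 * 987.687 * tan(0.1178097)
swath = 2 * 987.687 * 0.1183578
swath = 233.8009 km

233.8009 km


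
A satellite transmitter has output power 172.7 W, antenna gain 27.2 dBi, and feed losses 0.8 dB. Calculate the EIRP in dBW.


Pt = 172.7 W = 22.3729 dBW
EIRP = Pt_dBW + Gt - losses = 22.3729 + 27.2 - 0.8 = 48.7729 dBW

48.7729 dBW


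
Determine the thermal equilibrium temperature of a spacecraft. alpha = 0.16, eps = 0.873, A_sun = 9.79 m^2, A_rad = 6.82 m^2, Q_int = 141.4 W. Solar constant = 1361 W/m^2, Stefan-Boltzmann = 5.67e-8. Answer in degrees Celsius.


Numerator = alpha*S*A_sun + Q_int = 0.16*1361*9.79 + 141.4 = 2273.2704 W
Denominator = eps*sigma*A_rad = 0.873*5.67e-8*6.82 = 3.3758386e-07 W/K^4
T^4 = 6.7339427e+09 K^4
T = 286.4622 K = 13.3122 C

13.3122 degrees Celsius


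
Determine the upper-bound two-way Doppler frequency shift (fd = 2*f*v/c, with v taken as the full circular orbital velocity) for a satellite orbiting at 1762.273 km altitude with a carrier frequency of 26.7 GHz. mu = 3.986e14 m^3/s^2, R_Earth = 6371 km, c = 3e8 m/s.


r = 8.133273e+06 m
v = sqrt(mu/r) = 7000.6114 m/s (worst-case radial velocity)
f = 26.7 GHz = 2.67e+10 Hz
fd = 2*f*v/c = 2*2.67e+10*7000.6114/3.0e+08
fd = 1.2461088e+06 Hz

1.2461e+06 Hz


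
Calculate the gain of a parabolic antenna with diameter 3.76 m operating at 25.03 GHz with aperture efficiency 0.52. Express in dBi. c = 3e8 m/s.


lambda = c/f = 3e8 / 2.503e+10 = 0.01198562 m
G = eta*(pi*D/lambda)^2 = 0.52*(pi*3.76/0.01198562)^2
G = 505077.4378 (linear)
G = 10*log10(505077.4378) = 57.0336 dBi

57.0336 dBi


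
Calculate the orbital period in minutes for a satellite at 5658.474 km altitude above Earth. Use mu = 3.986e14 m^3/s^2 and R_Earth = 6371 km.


r = 12029.4740 km = 1.2029474e+07 m
T = 2*pi*sqrt(r^3/mu) = 2*pi*sqrt(1.7407641e+21 / 3.986e14)
T = 13130.4974 s = 218.8416 min

218.8416 minutes


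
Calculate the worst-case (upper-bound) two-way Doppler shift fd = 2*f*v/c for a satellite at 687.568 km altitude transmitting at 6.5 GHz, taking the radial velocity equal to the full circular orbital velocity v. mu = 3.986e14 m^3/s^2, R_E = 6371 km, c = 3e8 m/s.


r = 7.058568e+06 m
v = sqrt(mu/r) = 7514.6775 m/s (worst-case radial velocity)
f = 6.5 GHz = 6.5e+09 Hz
fd = 2*f*v/c = 2*6.5e+09*7514.6775/3.0e+08
fd = 325636.0239 Hz

325636.0239 Hz


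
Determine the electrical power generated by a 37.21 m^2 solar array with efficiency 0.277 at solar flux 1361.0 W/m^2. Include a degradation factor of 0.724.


P = area * eta * S * degradation
P = 37.21 * 0.277 * 1361.0 * 0.724
P = 10156.3143 W

10156.3143 W


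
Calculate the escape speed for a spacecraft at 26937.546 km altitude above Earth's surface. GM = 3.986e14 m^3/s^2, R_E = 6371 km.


r = 6371.0 + 26937.546 = 33308.5460 km = 3.3308546e+07 m
v_esc = sqrt(2*mu/r) = sqrt(2*3.986e14 / 3.3308546e+07)
v_esc = 4892.2181 m/s = 4.8922 km/s

4.8922 km/s


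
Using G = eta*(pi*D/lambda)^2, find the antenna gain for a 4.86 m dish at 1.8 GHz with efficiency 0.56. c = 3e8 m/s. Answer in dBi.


lambda = c/f = 3e8 / 1.8e+09 = 0.1666667 m
G = eta*(pi*D/lambda)^2 = 0.56*(pi*4.86/0.1666667)^2
G = 4699.6207 (linear)
G = 10*log10(4699.6207) = 36.7206 dBi

36.7206 dBi


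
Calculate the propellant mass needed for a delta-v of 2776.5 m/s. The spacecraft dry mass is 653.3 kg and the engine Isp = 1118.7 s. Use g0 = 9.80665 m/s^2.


ve = Isp * g0 = 1118.7 * 9.80665 = 10970.699355 m/s
mass ratio = exp(dv/ve) = exp(2776.5/10970.699355) = 1.28799047
m_prop = m_dry * (mr - 1) = 653.3 * (1.28799047 - 1)
m_prop = 188.1442 kg

188.1442 kg


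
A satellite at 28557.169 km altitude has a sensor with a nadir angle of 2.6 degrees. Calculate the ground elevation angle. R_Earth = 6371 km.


r = R_E + alt = 34928.1690 km
Law of sines in the satellite / Earth-center / ground-point triangle:
  sin(nadir)/R_E = sin(90 + el)/r  =>  cos(el) = (r/R_E)*sin(nadir)
cos(el) = (34928.1690 / 6371.0000) * sin(2.6 deg) = 0.2486966
el = arccos(0.2486966) = 75.5996 deg
(Earth-central angle = 90 - nadir - el = 11.8004 deg)

75.5996 degrees


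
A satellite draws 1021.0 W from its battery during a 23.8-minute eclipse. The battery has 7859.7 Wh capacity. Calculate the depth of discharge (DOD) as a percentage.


E_used = P * t / 60 = 1021.0 * 23.8 / 60 = 404.9967 Wh
DOD = E_used / E_total * 100 = 404.9967 / 7859.7 * 100
DOD = 5.1528 %

5.1528 %


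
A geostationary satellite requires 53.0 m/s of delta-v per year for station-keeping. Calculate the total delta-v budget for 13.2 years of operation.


dV = rate * years = 53.0 * 13.2
dV = 699.6000 m/s

699.6000 m/s


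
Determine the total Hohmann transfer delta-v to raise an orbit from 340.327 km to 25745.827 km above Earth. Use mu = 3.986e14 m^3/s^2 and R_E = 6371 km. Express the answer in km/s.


r1 = 6711.3270 km = 6.711327e+06 m
r2 = 32116.8270 km = 3.2116827e+07 m
dv1 = sqrt(mu/r1)*(sqrt(2*r2/(r1+r2)) - 1) = 2205.6243 m/s
dv2 = sqrt(mu/r2)*(1 - sqrt(2*r1/(r1+r2))) = 1451.5918 m/s
total dv = |dv1| + |dv2| = 2205.6243 + 1451.5918 = 3657.2161 m/s = 3.6572 km/s

3.6572 km/s


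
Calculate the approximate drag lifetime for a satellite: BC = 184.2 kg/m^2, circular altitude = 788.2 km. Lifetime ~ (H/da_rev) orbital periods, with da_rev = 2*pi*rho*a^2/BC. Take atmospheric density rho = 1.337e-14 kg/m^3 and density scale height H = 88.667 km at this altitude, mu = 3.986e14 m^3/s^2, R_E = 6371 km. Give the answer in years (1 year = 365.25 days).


a = R_E + alt = 7159.2000 km = 7.1592e+06 m
da_rev = 2*pi*rho*a^2/BC = 2*pi*1.337e-14*(7.1592e+06)^2/184.2 = 0.0233749473 m per revolution
N = H/da_rev = 88667.0000 m / 0.0233749473 m = 3.7932492e+06 revolutions
P = 2*pi*sqrt(a^3/mu) = 6028.4819 s
lifetime = N*P = 3.7932492e+06 * 6028.4819 = 2.2867534e+10 s = 264670.5355 days
years = 264670.5355 / 365.25 = 724.6284 years

724.6284 years


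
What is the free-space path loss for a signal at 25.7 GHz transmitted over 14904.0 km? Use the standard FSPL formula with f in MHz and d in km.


f = 25.7 GHz = 25700.0000 MHz
d = 14904.0 km
FSPL = 32.44 + 20*log10(25700.0000) + 20*log10(14904.0)
FSPL = 32.44 + 88.1987 + 83.4661
FSPL = 204.1047 dB

204.1047 dB


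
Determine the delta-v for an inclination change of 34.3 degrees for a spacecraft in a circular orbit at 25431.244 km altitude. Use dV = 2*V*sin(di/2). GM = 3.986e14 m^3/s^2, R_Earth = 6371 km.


r = 31802.2440 km = 3.1802244e+07 m
V = sqrt(mu/r) = 3540.2975 m/s
di = 34.3 deg = 0.5986479 rad
dV = 2*V*sin(di/2) = 2*3540.2975*sin(0.299324)
dV = 2087.8855 m/s = 2.0879 km/s

2.0879 km/s


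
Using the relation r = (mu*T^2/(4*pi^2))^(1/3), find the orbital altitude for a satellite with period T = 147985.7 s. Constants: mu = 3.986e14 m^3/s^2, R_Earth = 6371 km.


T = 147985.7 s
r = (mu*T^2/(4*pi^2))^(1/3) = (3.986e14 * 147985.7^2 / (4*pi^2))^(1/3)
r = 6.0469868e+07 m = 60469.8679 km
alt = r - R_E = 60469.8679 - 6371 = 54098.8679 km

54098.8679 km


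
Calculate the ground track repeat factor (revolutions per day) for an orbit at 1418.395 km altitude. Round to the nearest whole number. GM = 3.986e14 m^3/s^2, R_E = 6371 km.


r = 7.789395e+06 m
T = 2*pi*sqrt(r^3/mu) = 6841.7439 s = 114.0291 min
revs/day = 1440 / 114.0291 = 12.6284
Rounded: 13 revolutions per day

13 revolutions per day


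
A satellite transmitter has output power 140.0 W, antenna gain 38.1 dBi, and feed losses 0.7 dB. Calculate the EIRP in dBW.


Pt = 140.0 W = 21.4613 dBW
EIRP = Pt_dBW + Gt - losses = 21.4613 + 38.1 - 0.7 = 58.8613 dBW

58.8613 dBW


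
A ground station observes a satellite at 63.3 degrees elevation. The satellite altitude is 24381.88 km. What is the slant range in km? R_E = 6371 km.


h = 24381.88 km, el = 63.3 deg
d = -R_E*sin(el) + sqrt((R_E*sin(el))^2 + 2*R_E*h + h^2)
d = -6371.0000*sin(1.1048) + sqrt((6371.0000*0.8933714)^2 + 2*6371.0000*24381.88 + 24381.88^2)
d = 24927.6889 km

24927.6889 km


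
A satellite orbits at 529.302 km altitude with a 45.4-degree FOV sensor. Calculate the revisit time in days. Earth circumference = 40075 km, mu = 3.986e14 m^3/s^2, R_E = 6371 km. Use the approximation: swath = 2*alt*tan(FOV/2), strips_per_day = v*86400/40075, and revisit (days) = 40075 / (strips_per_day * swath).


swath = 2*529.302*tan(0.3961897) = 442.8236 km
v = sqrt(mu/r) = 7600.3676 m/s = 7.6004 km/s
strips/day = v*86400/40075 = 7.6004*86400/40075 = 16.3861
coverage/day = strips * swath = 16.3861 * 442.8236 = 7256.1393 km
revisit = 40075 / 7256.1393 = 5.5229 days

5.5229 days


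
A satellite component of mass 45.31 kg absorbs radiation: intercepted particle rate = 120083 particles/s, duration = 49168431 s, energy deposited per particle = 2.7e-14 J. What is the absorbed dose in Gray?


Total energy deposited = rate * time * E_per
  = 120083 * 49168431 * 2.7e-14 = 0.1594159 J
Dose = E_total / mass = 0.1594159 / 45.31
Dose = 0.003518338 Gy

0.0035 Gy


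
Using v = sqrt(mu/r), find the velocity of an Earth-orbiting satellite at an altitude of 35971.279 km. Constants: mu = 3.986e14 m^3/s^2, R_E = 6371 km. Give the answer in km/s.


r = R_E + alt = 6371.0 + 35971.279 = 42342.2790 km = 4.2342279e+07 m
v = sqrt(mu/r) = sqrt(3.986e14 / 4.2342279e+07) = 3068.1849 m/s = 3.0682 km/s

3.0682 km/s


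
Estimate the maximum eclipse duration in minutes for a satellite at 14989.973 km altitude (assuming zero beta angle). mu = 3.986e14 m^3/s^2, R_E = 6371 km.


r = 21360.9730 km
T = 517.8351 min
Eclipse fraction = arcsin(R_E/r)/pi = arcsin(6371.0000/21360.9730)/pi
= arcsin(0.2982542)/pi = 0.09640432
Eclipse duration = 0.09640432 * 517.8351 = 49.9215 min

49.9215 minutes


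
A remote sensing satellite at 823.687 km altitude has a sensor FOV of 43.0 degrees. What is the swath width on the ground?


FOV = 43.0 deg = 0.7504916 rad
swath = 2 * alt * tan(FOV/2) = 2 * 823.687 * tan(0.3752458)
swath = 2 * 823.687 * 0.3939105
swath = 648.9179 km

648.9179 km


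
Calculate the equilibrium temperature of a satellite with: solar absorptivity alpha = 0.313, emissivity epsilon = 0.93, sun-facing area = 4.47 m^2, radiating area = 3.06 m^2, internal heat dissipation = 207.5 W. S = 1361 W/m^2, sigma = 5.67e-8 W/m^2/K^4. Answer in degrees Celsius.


Numerator = alpha*S*A_sun + Q_int = 0.313*1361*4.47 + 207.5 = 2111.6887 W
Denominator = eps*sigma*A_rad = 0.93*5.67e-8*3.06 = 1.6135686e-07 W/K^4
T^4 = 1.3087071e+10 K^4
T = 338.2288 K = 65.0788 C

65.0788 degrees Celsius


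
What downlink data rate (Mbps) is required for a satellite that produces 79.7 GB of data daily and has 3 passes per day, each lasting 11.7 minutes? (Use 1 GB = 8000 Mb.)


total contact time = 3 * 11.7 * 60 = 2106.0000 s
data = 79.7 GB = 637600.0000 Mb
rate = 637600.0000 / 2106.0000 = 302.7540 Mbps

302.7540 Mbps


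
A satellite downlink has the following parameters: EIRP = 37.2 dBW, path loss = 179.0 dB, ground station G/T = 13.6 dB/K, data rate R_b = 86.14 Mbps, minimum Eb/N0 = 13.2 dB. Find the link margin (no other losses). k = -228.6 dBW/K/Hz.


C/N0 = EIRP - FSPL + G/T - k = 37.2 - 179.0 + 13.6 - (-228.6)
C/N0 = 100.4000 dB-Hz
R_b = 86.14 Mbps = 8.614e+07 bps -> 10*log10(R_b) = 79.3520 dB-Hz
Eb/N0 = C/N0 - 10*log10(R_b) = 100.4000 - 79.3520 = 21.0480 dB
Margin = Eb/N0 - Eb/N0_req = 21.0480 - 13.2 = 7.8480 dB (link closes)

7.8480 dB


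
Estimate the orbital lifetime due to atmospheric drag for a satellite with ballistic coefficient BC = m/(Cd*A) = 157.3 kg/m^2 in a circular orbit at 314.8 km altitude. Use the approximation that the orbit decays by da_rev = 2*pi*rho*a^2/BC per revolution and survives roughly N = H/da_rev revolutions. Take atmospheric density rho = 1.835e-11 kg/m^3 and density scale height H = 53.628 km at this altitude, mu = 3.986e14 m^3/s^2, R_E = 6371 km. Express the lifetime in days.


a = R_E + alt = 6685.8000 km = 6.6858e+06 m
da_rev = 2*pi*rho*a^2/BC = 2*pi*1.835e-11*(6.6858e+06)^2/157.3 = 32.763778 m per revolution
N = H/da_rev = 53628.0000 m / 32.763778 m = 1636.8076 revolutions
P = 2*pi*sqrt(a^3/mu) = 5440.5310 s
lifetime = N*P = 1636.8076 * 5440.5310 = 8.9051024e+06 s = 103.0683 days

103.0683 days
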